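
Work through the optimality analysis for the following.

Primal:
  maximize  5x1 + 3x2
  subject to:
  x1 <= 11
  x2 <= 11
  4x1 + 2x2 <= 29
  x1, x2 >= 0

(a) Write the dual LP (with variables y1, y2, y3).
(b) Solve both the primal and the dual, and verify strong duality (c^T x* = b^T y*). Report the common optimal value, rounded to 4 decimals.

The standard primal-dual pair for 'max c^T x s.t. A x <= b, x >= 0' is:
  Dual:  min b^T y  s.t.  A^T y >= c,  y >= 0.

So the dual LP is:
  minimize  11y1 + 11y2 + 29y3
  subject to:
    y1 + 4y3 >= 5
    y2 + 2y3 >= 3
    y1, y2, y3 >= 0

Solving the primal: x* = (1.75, 11).
  primal value c^T x* = 41.75.
Solving the dual: y* = (0, 0.5, 1.25).
  dual value b^T y* = 41.75.
Strong duality: c^T x* = b^T y*. Confirmed.

41.75


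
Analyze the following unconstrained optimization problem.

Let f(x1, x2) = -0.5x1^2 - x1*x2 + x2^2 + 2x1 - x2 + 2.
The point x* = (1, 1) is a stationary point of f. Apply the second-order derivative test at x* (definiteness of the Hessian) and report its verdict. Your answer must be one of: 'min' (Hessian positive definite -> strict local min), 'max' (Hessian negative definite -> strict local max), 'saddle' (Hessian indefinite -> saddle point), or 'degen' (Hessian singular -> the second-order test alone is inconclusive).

Compute the Hessian H = grad^2 f:
  H = [[-1, -1], [-1, 2]]
Verify stationarity: grad f(x*) = H x* + g = (0, 0).
Eigenvalues of H: -1.3028, 2.3028.
Eigenvalues have mixed signs, so H is indefinite -> x* is a saddle point.

saddle


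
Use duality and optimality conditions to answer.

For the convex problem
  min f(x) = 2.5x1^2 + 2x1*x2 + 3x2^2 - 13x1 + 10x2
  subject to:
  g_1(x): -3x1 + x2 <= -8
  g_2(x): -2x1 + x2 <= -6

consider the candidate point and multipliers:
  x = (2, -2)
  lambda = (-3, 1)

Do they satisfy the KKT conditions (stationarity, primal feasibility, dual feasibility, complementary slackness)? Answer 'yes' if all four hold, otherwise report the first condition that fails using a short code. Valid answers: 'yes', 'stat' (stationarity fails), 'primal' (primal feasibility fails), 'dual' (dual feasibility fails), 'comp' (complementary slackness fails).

Gradient of f: grad f(x) = Q x + c = (-7, 2)
Constraint values g_i(x) = a_i^T x - b_i:
  g_1((2, -2)) = 0
  g_2((2, -2)) = 0
Stationarity residual: grad f(x) + sum_i lambda_i a_i = (0, 0)
  -> stationarity OK
Primal feasibility (all g_i <= 0): OK
Dual feasibility (all lambda_i >= 0): FAILS
Complementary slackness (lambda_i * g_i(x) = 0 for all i): OK

Verdict: the first failing condition is dual_feasibility -> dual.

dual


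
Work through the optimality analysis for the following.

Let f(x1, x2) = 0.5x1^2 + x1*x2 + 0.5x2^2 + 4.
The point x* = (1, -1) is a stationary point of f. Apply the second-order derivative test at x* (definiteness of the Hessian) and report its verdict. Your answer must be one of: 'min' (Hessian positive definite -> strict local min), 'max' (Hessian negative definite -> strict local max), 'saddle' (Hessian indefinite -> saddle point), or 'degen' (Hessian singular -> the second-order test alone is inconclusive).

Compute the Hessian H = grad^2 f:
  H = [[1, 1], [1, 1]]
Verify stationarity: grad f(x*) = H x* + g = (0, 0).
Eigenvalues of H: 0, 2.
H has a zero eigenvalue (singular; positive semidefinite but not definite), so H is neither positive definite, negative definite, nor indefinite. The second-order test alone is inconclusive -> degen.
(Indeed, f is constant along the null direction of H through x*, so x* is not a strict local extremum.)

degen


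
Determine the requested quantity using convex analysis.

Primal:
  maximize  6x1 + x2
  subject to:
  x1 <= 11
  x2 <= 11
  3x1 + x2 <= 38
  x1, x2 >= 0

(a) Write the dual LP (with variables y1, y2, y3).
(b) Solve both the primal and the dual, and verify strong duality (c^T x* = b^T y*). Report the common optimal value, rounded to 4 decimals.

The standard primal-dual pair for 'max c^T x s.t. A x <= b, x >= 0' is:
  Dual:  min b^T y  s.t.  A^T y >= c,  y >= 0.

So the dual LP is:
  minimize  11y1 + 11y2 + 38y3
  subject to:
    y1 + 3y3 >= 6
    y2 + y3 >= 1
    y1, y2, y3 >= 0

Solving the primal: x* = (11, 5).
  primal value c^T x* = 71.
Solving the dual: y* = (3, 0, 1).
  dual value b^T y* = 71.
Strong duality: c^T x* = b^T y*. Confirmed.

71


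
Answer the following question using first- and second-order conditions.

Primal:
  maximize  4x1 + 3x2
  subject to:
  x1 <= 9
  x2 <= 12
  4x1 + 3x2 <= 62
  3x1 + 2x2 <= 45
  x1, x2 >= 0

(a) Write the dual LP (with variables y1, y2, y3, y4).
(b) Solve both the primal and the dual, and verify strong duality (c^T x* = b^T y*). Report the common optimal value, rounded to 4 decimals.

The standard primal-dual pair for 'max c^T x s.t. A x <= b, x >= 0' is:
  Dual:  min b^T y  s.t.  A^T y >= c,  y >= 0.

So the dual LP is:
  minimize  9y1 + 12y2 + 62y3 + 45y4
  subject to:
    y1 + 4y3 + 3y4 >= 4
    y2 + 3y3 + 2y4 >= 3
    y1, y2, y3, y4 >= 0

Solving the primal: x* = (9, 8.6667).
  primal value c^T x* = 62.
Solving the dual: y* = (0, 0, 1, 0).
  dual value b^T y* = 62.
Strong duality: c^T x* = b^T y*. Confirmed.

62


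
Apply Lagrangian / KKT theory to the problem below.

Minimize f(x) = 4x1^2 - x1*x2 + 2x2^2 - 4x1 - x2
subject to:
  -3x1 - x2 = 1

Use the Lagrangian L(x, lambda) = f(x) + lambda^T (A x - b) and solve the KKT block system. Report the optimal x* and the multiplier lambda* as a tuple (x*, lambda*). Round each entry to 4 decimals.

Form the Lagrangian:
  L(x, lambda) = (1/2) x^T Q x + c^T x + lambda^T (A x - b)
Stationarity (grad_x L = 0): Q x + c + A^T lambda = 0.
Primal feasibility: A x = b.

This gives the KKT block system:
  [ Q   A^T ] [ x     ]   [-c ]
  [ A    0  ] [ lambda ] = [ b ]

Solving the linear system:
  x*      = (-0.24, -0.28)
  lambda* = (-1.88)
  f(x*)   = 1.56

x* = (-0.24, -0.28), lambda* = (-1.88)


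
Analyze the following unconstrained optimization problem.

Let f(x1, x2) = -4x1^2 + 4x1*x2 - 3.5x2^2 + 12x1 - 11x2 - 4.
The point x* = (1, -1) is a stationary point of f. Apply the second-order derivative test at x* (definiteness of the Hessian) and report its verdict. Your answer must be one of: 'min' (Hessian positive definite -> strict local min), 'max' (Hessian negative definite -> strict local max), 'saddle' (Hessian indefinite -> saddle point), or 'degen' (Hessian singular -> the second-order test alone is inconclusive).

Compute the Hessian H = grad^2 f:
  H = [[-8, 4], [4, -7]]
Verify stationarity: grad f(x*) = H x* + g = (0, 0).
Eigenvalues of H: -11.5311, -3.4689.
Both eigenvalues < 0, so H is negative definite -> x* is a strict local max.

max


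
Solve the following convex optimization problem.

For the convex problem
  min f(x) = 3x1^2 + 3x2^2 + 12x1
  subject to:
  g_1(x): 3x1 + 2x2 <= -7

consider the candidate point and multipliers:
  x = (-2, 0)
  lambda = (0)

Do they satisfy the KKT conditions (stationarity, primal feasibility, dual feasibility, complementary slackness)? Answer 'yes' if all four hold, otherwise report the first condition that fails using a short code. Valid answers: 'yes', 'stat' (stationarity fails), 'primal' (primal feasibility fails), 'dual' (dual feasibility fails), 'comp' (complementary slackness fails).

Gradient of f: grad f(x) = Q x + c = (0, 0)
Constraint values g_i(x) = a_i^T x - b_i:
  g_1((-2, 0)) = 1
Stationarity residual: grad f(x) + sum_i lambda_i a_i = (0, 0)
  -> stationarity OK
Primal feasibility (all g_i <= 0): FAILS
Dual feasibility (all lambda_i >= 0): OK
Complementary slackness (lambda_i * g_i(x) = 0 for all i): OK

Verdict: the first failing condition is primal_feasibility -> primal.

primal


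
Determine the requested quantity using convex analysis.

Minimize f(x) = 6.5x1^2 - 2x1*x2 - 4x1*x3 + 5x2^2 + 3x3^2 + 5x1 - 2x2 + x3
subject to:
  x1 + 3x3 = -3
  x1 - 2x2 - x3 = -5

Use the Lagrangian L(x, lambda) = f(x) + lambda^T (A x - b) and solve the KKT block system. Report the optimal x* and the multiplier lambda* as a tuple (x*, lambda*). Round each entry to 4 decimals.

Form the Lagrangian:
  L(x, lambda) = (1/2) x^T Q x + c^T x + lambda^T (A x - b)
Stationarity (grad_x L = 0): Q x + c + A^T lambda = 0.
Primal feasibility: A x = b.

This gives the KKT block system:
  [ Q   A^T ] [ x     ]   [-c ]
  [ A    0  ] [ lambda ] = [ b ]

Solving the linear system:
  x*      = (-1.2883, 2.1411, -0.5706)
  lambda* = (2.7546, 10.9939)
  f(x*)   = 25.9693

x* = (-1.2883, 2.1411, -0.5706), lambda* = (2.7546, 10.9939)


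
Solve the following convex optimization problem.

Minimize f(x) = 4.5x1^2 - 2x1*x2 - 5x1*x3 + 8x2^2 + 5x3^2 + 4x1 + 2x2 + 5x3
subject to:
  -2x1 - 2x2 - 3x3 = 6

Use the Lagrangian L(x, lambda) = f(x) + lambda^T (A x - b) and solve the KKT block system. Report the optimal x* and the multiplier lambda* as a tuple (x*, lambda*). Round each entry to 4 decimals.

Form the Lagrangian:
  L(x, lambda) = (1/2) x^T Q x + c^T x + lambda^T (A x - b)
Stationarity (grad_x L = 0): Q x + c + A^T lambda = 0.
Primal feasibility: A x = b.

This gives the KKT block system:
  [ Q   A^T ] [ x     ]   [-c ]
  [ A    0  ] [ lambda ] = [ b ]

Solving the linear system:
  x*      = (-1.1153, -0.2718, -1.0753)
  lambda* = (-0.0588)
  f(x*)   = -5.0141

x* = (-1.1153, -0.2718, -1.0753), lambda* = (-0.0588)


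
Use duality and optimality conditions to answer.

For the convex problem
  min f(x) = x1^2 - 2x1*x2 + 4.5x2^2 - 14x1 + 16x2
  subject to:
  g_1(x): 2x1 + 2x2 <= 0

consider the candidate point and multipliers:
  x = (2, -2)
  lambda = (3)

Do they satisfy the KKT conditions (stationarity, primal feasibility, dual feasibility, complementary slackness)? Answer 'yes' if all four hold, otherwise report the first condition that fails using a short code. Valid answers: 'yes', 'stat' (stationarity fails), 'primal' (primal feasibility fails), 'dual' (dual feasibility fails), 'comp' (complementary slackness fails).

Gradient of f: grad f(x) = Q x + c = (-6, -6)
Constraint values g_i(x) = a_i^T x - b_i:
  g_1((2, -2)) = 0
Stationarity residual: grad f(x) + sum_i lambda_i a_i = (0, 0)
  -> stationarity OK
Primal feasibility (all g_i <= 0): OK
Dual feasibility (all lambda_i >= 0): OK
Complementary slackness (lambda_i * g_i(x) = 0 for all i): OK

Verdict: yes, KKT holds.

yes


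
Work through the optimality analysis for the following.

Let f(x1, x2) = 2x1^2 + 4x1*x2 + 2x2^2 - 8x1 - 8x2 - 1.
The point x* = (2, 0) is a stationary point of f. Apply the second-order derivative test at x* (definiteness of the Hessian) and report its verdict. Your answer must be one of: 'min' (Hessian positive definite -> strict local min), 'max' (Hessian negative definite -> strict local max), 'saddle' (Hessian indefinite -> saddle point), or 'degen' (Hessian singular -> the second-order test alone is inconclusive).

Compute the Hessian H = grad^2 f:
  H = [[4, 4], [4, 4]]
Verify stationarity: grad f(x*) = H x* + g = (0, 0).
Eigenvalues of H: 0, 8.
H has a zero eigenvalue (singular; positive semidefinite but not definite), so H is neither positive definite, negative definite, nor indefinite. The second-order test alone is inconclusive -> degen.
(Indeed, f is constant along the null direction of H through x*, so x* is not a strict local extremum.)

degen


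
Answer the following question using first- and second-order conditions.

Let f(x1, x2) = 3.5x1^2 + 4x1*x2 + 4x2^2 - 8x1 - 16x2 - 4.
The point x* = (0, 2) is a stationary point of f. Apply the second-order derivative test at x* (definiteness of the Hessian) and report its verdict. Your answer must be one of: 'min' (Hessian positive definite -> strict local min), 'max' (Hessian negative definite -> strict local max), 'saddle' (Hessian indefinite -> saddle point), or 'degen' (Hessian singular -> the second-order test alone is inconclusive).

Compute the Hessian H = grad^2 f:
  H = [[7, 4], [4, 8]]
Verify stationarity: grad f(x*) = H x* + g = (0, 0).
Eigenvalues of H: 3.4689, 11.5311.
Both eigenvalues > 0, so H is positive definite -> x* is a strict local min.

min


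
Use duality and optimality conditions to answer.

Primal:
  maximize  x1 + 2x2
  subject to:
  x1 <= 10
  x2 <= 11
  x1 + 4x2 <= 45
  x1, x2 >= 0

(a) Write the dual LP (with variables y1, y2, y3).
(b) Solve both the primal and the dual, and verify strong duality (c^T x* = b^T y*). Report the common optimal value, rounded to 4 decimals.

The standard primal-dual pair for 'max c^T x s.t. A x <= b, x >= 0' is:
  Dual:  min b^T y  s.t.  A^T y >= c,  y >= 0.

So the dual LP is:
  minimize  10y1 + 11y2 + 45y3
  subject to:
    y1 + y3 >= 1
    y2 + 4y3 >= 2
    y1, y2, y3 >= 0

Solving the primal: x* = (10, 8.75).
  primal value c^T x* = 27.5.
Solving the dual: y* = (0.5, 0, 0.5).
  dual value b^T y* = 27.5.
Strong duality: c^T x* = b^T y*. Confirmed.

27.5


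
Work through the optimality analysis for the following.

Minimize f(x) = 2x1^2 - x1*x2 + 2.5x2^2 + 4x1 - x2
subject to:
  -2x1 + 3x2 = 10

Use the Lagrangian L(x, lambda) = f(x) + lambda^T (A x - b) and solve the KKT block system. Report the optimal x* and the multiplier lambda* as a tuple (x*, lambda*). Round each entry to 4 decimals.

Form the Lagrangian:
  L(x, lambda) = (1/2) x^T Q x + c^T x + lambda^T (A x - b)
Stationarity (grad_x L = 0): Q x + c + A^T lambda = 0.
Primal feasibility: A x = b.

This gives the KKT block system:
  [ Q   A^T ] [ x     ]   [-c ]
  [ A    0  ] [ lambda ] = [ b ]

Solving the linear system:
  x*      = (-2.2727, 1.8182)
  lambda* = (-3.4545)
  f(x*)   = 11.8182

x* = (-2.2727, 1.8182), lambda* = (-3.4545)


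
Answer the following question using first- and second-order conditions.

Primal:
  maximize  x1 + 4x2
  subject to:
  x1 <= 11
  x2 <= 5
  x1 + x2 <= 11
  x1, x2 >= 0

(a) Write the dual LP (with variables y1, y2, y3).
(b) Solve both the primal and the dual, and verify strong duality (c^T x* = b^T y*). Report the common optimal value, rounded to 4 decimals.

The standard primal-dual pair for 'max c^T x s.t. A x <= b, x >= 0' is:
  Dual:  min b^T y  s.t.  A^T y >= c,  y >= 0.

So the dual LP is:
  minimize  11y1 + 5y2 + 11y3
  subject to:
    y1 + y3 >= 1
    y2 + y3 >= 4
    y1, y2, y3 >= 0

Solving the primal: x* = (6, 5).
  primal value c^T x* = 26.
Solving the dual: y* = (0, 3, 1).
  dual value b^T y* = 26.
Strong duality: c^T x* = b^T y*. Confirmed.

26


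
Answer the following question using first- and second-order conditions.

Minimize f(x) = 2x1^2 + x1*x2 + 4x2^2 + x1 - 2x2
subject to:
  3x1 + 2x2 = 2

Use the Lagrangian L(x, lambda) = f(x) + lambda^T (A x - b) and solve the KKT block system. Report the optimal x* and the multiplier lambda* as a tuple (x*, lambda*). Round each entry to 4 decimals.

Form the Lagrangian:
  L(x, lambda) = (1/2) x^T Q x + c^T x + lambda^T (A x - b)
Stationarity (grad_x L = 0): Q x + c + A^T lambda = 0.
Primal feasibility: A x = b.

This gives the KKT block system:
  [ Q   A^T ] [ x     ]   [-c ]
  [ A    0  ] [ lambda ] = [ b ]

Solving the linear system:
  x*      = (0.3684, 0.4474)
  lambda* = (-0.9737)
  f(x*)   = 0.7105

x* = (0.3684, 0.4474), lambda* = (-0.9737)


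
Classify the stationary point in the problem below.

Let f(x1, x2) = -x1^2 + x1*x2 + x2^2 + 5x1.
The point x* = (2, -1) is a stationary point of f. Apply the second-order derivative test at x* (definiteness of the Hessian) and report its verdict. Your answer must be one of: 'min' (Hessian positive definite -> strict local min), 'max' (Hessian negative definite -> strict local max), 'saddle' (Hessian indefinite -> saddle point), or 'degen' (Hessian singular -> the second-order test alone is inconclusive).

Compute the Hessian H = grad^2 f:
  H = [[-2, 1], [1, 2]]
Verify stationarity: grad f(x*) = H x* + g = (0, 0).
Eigenvalues of H: -2.2361, 2.2361.
Eigenvalues have mixed signs, so H is indefinite -> x* is a saddle point.

saddle


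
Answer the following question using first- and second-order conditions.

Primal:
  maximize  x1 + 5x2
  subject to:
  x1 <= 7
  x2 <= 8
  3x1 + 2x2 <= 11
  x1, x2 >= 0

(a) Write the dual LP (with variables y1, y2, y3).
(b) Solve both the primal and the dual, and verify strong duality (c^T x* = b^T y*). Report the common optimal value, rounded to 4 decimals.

The standard primal-dual pair for 'max c^T x s.t. A x <= b, x >= 0' is:
  Dual:  min b^T y  s.t.  A^T y >= c,  y >= 0.

So the dual LP is:
  minimize  7y1 + 8y2 + 11y3
  subject to:
    y1 + 3y3 >= 1
    y2 + 2y3 >= 5
    y1, y2, y3 >= 0

Solving the primal: x* = (0, 5.5).
  primal value c^T x* = 27.5.
Solving the dual: y* = (0, 0, 2.5).
  dual value b^T y* = 27.5.
Strong duality: c^T x* = b^T y*. Confirmed.

27.5


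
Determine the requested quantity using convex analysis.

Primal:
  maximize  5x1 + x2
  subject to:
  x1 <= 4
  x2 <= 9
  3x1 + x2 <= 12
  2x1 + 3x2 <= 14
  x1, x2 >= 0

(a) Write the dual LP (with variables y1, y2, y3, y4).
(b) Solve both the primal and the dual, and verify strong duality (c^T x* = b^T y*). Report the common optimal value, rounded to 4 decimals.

The standard primal-dual pair for 'max c^T x s.t. A x <= b, x >= 0' is:
  Dual:  min b^T y  s.t.  A^T y >= c,  y >= 0.

So the dual LP is:
  minimize  4y1 + 9y2 + 12y3 + 14y4
  subject to:
    y1 + 3y3 + 2y4 >= 5
    y2 + y3 + 3y4 >= 1
    y1, y2, y3, y4 >= 0

Solving the primal: x* = (4, 0).
  primal value c^T x* = 20.
Solving the dual: y* = (2, 0, 1, 0).
  dual value b^T y* = 20.
Strong duality: c^T x* = b^T y*. Confirmed.

20


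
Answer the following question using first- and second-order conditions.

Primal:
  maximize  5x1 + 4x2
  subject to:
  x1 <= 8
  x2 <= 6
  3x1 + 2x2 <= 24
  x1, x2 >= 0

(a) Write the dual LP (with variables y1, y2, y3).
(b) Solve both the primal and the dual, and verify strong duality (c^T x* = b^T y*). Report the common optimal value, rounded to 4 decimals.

The standard primal-dual pair for 'max c^T x s.t. A x <= b, x >= 0' is:
  Dual:  min b^T y  s.t.  A^T y >= c,  y >= 0.

So the dual LP is:
  minimize  8y1 + 6y2 + 24y3
  subject to:
    y1 + 3y3 >= 5
    y2 + 2y3 >= 4
    y1, y2, y3 >= 0

Solving the primal: x* = (4, 6).
  primal value c^T x* = 44.
Solving the dual: y* = (0, 0.6667, 1.6667).
  dual value b^T y* = 44.
Strong duality: c^T x* = b^T y*. Confirmed.

44


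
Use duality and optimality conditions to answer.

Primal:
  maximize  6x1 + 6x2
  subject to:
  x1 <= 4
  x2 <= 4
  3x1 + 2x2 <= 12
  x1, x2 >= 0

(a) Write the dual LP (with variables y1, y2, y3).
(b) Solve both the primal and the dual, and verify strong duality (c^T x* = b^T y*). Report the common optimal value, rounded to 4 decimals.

The standard primal-dual pair for 'max c^T x s.t. A x <= b, x >= 0' is:
  Dual:  min b^T y  s.t.  A^T y >= c,  y >= 0.

So the dual LP is:
  minimize  4y1 + 4y2 + 12y3
  subject to:
    y1 + 3y3 >= 6
    y2 + 2y3 >= 6
    y1, y2, y3 >= 0

Solving the primal: x* = (1.3333, 4).
  primal value c^T x* = 32.
Solving the dual: y* = (0, 2, 2).
  dual value b^T y* = 32.
Strong duality: c^T x* = b^T y*. Confirmed.

32


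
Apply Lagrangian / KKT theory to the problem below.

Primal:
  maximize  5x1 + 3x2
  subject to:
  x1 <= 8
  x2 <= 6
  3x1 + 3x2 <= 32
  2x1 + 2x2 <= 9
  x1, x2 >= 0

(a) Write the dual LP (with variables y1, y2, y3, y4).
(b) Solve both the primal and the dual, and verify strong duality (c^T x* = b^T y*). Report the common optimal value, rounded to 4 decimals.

The standard primal-dual pair for 'max c^T x s.t. A x <= b, x >= 0' is:
  Dual:  min b^T y  s.t.  A^T y >= c,  y >= 0.

So the dual LP is:
  minimize  8y1 + 6y2 + 32y3 + 9y4
  subject to:
    y1 + 3y3 + 2y4 >= 5
    y2 + 3y3 + 2y4 >= 3
    y1, y2, y3, y4 >= 0

Solving the primal: x* = (4.5, 0).
  primal value c^T x* = 22.5.
Solving the dual: y* = (0, 0, 0, 2.5).
  dual value b^T y* = 22.5.
Strong duality: c^T x* = b^T y*. Confirmed.

22.5


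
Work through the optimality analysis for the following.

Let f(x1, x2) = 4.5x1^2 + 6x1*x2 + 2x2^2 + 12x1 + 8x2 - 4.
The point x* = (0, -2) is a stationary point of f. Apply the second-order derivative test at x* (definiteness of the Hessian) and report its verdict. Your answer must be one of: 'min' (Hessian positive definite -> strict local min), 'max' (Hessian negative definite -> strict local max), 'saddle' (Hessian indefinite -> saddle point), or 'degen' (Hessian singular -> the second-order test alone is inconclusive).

Compute the Hessian H = grad^2 f:
  H = [[9, 6], [6, 4]]
Verify stationarity: grad f(x*) = H x* + g = (0, 0).
Eigenvalues of H: 0, 13.
H has a zero eigenvalue (singular; positive semidefinite but not definite), so H is neither positive definite, negative definite, nor indefinite. The second-order test alone is inconclusive -> degen.
(Indeed, f is constant along the null direction of H through x*, so x* is not a strict local extremum.)

degen


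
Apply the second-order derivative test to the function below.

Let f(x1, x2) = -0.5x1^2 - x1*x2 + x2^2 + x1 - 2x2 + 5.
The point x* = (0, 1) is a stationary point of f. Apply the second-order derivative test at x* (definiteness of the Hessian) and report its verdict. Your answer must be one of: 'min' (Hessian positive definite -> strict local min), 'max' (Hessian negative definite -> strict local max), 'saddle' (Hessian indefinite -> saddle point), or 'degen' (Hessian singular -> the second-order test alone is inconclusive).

Compute the Hessian H = grad^2 f:
  H = [[-1, -1], [-1, 2]]
Verify stationarity: grad f(x*) = H x* + g = (0, 0).
Eigenvalues of H: -1.3028, 2.3028.
Eigenvalues have mixed signs, so H is indefinite -> x* is a saddle point.

saddle


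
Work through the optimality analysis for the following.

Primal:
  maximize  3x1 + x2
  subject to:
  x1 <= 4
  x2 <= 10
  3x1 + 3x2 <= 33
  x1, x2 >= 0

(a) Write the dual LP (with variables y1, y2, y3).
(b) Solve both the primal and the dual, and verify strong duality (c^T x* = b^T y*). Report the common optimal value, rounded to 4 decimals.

The standard primal-dual pair for 'max c^T x s.t. A x <= b, x >= 0' is:
  Dual:  min b^T y  s.t.  A^T y >= c,  y >= 0.

So the dual LP is:
  minimize  4y1 + 10y2 + 33y3
  subject to:
    y1 + 3y3 >= 3
    y2 + 3y3 >= 1
    y1, y2, y3 >= 0

Solving the primal: x* = (4, 7).
  primal value c^T x* = 19.
Solving the dual: y* = (2, 0, 0.3333).
  dual value b^T y* = 19.
Strong duality: c^T x* = b^T y*. Confirmed.

19


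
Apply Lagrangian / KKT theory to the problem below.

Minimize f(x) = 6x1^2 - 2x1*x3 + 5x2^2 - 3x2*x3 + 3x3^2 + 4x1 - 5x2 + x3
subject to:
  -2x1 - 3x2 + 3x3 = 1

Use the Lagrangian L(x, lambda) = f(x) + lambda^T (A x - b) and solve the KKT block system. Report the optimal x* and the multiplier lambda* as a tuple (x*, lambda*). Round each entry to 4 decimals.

Form the Lagrangian:
  L(x, lambda) = (1/2) x^T Q x + c^T x + lambda^T (A x - b)
Stationarity (grad_x L = 0): Q x + c + A^T lambda = 0.
Primal feasibility: A x = b.

This gives the KKT block system:
  [ Q   A^T ] [ x     ]   [-c ]
  [ A    0  ] [ lambda ] = [ b ]

Solving the linear system:
  x*      = (-0.4444, 0.3, 0.337)
  lambda* = (-1.0037)
  f(x*)   = -0.9685

x* = (-0.4444, 0.3, 0.337), lambda* = (-1.0037)


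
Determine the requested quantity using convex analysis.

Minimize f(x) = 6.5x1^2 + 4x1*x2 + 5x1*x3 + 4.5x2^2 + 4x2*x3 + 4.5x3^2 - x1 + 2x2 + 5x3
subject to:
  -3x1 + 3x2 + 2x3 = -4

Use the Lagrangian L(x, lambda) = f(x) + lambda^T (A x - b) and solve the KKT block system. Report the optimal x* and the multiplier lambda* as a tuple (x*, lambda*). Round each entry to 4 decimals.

Form the Lagrangian:
  L(x, lambda) = (1/2) x^T Q x + c^T x + lambda^T (A x - b)
Stationarity (grad_x L = 0): Q x + c + A^T lambda = 0.
Primal feasibility: A x = b.

This gives the KKT block system:
  [ Q   A^T ] [ x     ]   [-c ]
  [ A    0  ] [ lambda ] = [ b ]

Solving the linear system:
  x*      = (0.5539, -0.2127, -0.8502)
  lambda* = (0.3664)
  f(x*)   = -1.8823

x* = (0.5539, -0.2127, -0.8502), lambda* = (0.3664)


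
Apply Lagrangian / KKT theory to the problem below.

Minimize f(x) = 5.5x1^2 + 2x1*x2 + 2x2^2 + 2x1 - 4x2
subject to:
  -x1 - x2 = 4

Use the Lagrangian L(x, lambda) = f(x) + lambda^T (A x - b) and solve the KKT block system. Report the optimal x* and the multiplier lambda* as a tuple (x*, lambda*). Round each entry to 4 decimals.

Form the Lagrangian:
  L(x, lambda) = (1/2) x^T Q x + c^T x + lambda^T (A x - b)
Stationarity (grad_x L = 0): Q x + c + A^T lambda = 0.
Primal feasibility: A x = b.

This gives the KKT block system:
  [ Q   A^T ] [ x     ]   [-c ]
  [ A    0  ] [ lambda ] = [ b ]

Solving the linear system:
  x*      = (-1.2727, -2.7273)
  lambda* = (-17.4545)
  f(x*)   = 39.0909

x* = (-1.2727, -2.7273), lambda* = (-17.4545)


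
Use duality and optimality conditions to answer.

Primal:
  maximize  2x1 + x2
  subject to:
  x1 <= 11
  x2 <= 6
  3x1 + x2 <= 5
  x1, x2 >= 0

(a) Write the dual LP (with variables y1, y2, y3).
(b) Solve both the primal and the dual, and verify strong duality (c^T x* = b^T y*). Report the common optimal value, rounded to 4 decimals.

The standard primal-dual pair for 'max c^T x s.t. A x <= b, x >= 0' is:
  Dual:  min b^T y  s.t.  A^T y >= c,  y >= 0.

So the dual LP is:
  minimize  11y1 + 6y2 + 5y3
  subject to:
    y1 + 3y3 >= 2
    y2 + y3 >= 1
    y1, y2, y3 >= 0

Solving the primal: x* = (0, 5).
  primal value c^T x* = 5.
Solving the dual: y* = (0, 0, 1).
  dual value b^T y* = 5.
Strong duality: c^T x* = b^T y*. Confirmed.

5


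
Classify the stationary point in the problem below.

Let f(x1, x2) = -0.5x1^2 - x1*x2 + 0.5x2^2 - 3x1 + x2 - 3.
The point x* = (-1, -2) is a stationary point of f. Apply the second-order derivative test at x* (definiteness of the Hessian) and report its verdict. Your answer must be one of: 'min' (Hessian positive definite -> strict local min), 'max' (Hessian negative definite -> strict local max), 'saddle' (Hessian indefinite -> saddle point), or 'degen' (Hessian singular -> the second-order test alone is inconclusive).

Compute the Hessian H = grad^2 f:
  H = [[-1, -1], [-1, 1]]
Verify stationarity: grad f(x*) = H x* + g = (0, 0).
Eigenvalues of H: -1.4142, 1.4142.
Eigenvalues have mixed signs, so H is indefinite -> x* is a saddle point.

saddle


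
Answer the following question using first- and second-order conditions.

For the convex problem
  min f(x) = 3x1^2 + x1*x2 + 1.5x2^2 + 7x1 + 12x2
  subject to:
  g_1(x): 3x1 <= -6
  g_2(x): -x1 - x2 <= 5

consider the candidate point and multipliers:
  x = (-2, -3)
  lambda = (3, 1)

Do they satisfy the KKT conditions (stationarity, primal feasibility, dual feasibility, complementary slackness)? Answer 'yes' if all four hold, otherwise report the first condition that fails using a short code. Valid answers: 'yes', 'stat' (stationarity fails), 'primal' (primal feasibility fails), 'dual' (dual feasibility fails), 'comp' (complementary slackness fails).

Gradient of f: grad f(x) = Q x + c = (-8, 1)
Constraint values g_i(x) = a_i^T x - b_i:
  g_1((-2, -3)) = 0
  g_2((-2, -3)) = 0
Stationarity residual: grad f(x) + sum_i lambda_i a_i = (0, 0)
  -> stationarity OK
Primal feasibility (all g_i <= 0): OK
Dual feasibility (all lambda_i >= 0): OK
Complementary slackness (lambda_i * g_i(x) = 0 for all i): OK

Verdict: yes, KKT holds.

yes


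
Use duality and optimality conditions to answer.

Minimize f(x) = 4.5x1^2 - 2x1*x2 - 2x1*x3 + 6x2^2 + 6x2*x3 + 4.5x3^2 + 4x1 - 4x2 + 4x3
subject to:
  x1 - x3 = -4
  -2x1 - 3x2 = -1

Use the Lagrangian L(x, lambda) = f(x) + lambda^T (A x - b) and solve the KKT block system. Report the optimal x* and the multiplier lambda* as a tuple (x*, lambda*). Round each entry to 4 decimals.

Form the Lagrangian:
  L(x, lambda) = (1/2) x^T Q x + c^T x + lambda^T (A x - b)
Stationarity (grad_x L = 0): Q x + c + A^T lambda = 0.
Primal feasibility: A x = b.

This gives the KKT block system:
  [ Q   A^T ] [ x     ]   [-c ]
  [ A    0  ] [ lambda ] = [ b ]

Solving the linear system:
  x*      = (-1.5238, 1.3492, 2.4762)
  lambda* = (37.4286, 10.0317)
  f(x*)   = 79.0794

x* = (-1.5238, 1.3492, 2.4762), lambda* = (37.4286, 10.0317)


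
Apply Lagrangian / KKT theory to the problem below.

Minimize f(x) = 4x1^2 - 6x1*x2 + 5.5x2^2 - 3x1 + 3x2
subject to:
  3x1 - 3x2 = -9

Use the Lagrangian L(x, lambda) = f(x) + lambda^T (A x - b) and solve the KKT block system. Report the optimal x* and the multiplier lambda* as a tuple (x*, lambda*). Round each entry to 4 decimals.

Form the Lagrangian:
  L(x, lambda) = (1/2) x^T Q x + c^T x + lambda^T (A x - b)
Stationarity (grad_x L = 0): Q x + c + A^T lambda = 0.
Primal feasibility: A x = b.

This gives the KKT block system:
  [ Q   A^T ] [ x     ]   [-c ]
  [ A    0  ] [ lambda ] = [ b ]

Solving the linear system:
  x*      = (-2.1429, 0.8571)
  lambda* = (8.4286)
  f(x*)   = 42.4286

x* = (-2.1429, 0.8571), lambda* = (8.4286)


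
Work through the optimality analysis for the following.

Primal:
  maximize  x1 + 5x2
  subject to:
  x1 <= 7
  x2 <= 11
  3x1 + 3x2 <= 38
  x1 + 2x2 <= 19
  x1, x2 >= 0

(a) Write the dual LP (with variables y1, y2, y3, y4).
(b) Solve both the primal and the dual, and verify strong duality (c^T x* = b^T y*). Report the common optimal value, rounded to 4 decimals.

The standard primal-dual pair for 'max c^T x s.t. A x <= b, x >= 0' is:
  Dual:  min b^T y  s.t.  A^T y >= c,  y >= 0.

So the dual LP is:
  minimize  7y1 + 11y2 + 38y3 + 19y4
  subject to:
    y1 + 3y3 + y4 >= 1
    y2 + 3y3 + 2y4 >= 5
    y1, y2, y3, y4 >= 0

Solving the primal: x* = (0, 9.5).
  primal value c^T x* = 47.5.
Solving the dual: y* = (0, 0, 0, 2.5).
  dual value b^T y* = 47.5.
Strong duality: c^T x* = b^T y*. Confirmed.

47.5


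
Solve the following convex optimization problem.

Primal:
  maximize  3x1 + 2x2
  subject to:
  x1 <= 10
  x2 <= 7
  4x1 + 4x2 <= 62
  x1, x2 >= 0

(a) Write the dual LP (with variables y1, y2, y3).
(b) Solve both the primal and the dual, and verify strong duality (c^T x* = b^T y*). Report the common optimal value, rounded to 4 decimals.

The standard primal-dual pair for 'max c^T x s.t. A x <= b, x >= 0' is:
  Dual:  min b^T y  s.t.  A^T y >= c,  y >= 0.

So the dual LP is:
  minimize  10y1 + 7y2 + 62y3
  subject to:
    y1 + 4y3 >= 3
    y2 + 4y3 >= 2
    y1, y2, y3 >= 0

Solving the primal: x* = (10, 5.5).
  primal value c^T x* = 41.
Solving the dual: y* = (1, 0, 0.5).
  dual value b^T y* = 41.
Strong duality: c^T x* = b^T y*. Confirmed.

41


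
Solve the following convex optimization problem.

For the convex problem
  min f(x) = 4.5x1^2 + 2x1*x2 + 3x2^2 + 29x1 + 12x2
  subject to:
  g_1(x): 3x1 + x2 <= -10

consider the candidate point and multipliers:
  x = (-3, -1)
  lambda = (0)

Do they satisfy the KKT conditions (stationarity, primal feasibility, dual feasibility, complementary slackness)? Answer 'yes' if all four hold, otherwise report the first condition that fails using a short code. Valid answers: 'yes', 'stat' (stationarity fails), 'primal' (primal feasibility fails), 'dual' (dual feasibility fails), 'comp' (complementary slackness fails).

Gradient of f: grad f(x) = Q x + c = (0, 0)
Constraint values g_i(x) = a_i^T x - b_i:
  g_1((-3, -1)) = 0
Stationarity residual: grad f(x) + sum_i lambda_i a_i = (0, 0)
  -> stationarity OK
Primal feasibility (all g_i <= 0): OK
Dual feasibility (all lambda_i >= 0): OK
Complementary slackness (lambda_i * g_i(x) = 0 for all i): OK

Verdict: yes, KKT holds.

yes


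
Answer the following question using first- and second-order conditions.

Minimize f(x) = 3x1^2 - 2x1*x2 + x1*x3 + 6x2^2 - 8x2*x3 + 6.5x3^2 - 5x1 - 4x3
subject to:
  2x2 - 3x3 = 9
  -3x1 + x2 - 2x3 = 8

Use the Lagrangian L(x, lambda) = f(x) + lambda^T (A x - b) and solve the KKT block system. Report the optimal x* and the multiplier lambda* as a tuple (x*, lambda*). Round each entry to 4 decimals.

Form the Lagrangian:
  L(x, lambda) = (1/2) x^T Q x + c^T x + lambda^T (A x - b)
Stationarity (grad_x L = 0): Q x + c + A^T lambda = 0.
Primal feasibility: A x = b.

This gives the KKT block system:
  [ Q   A^T ] [ x     ]   [-c ]
  [ A    0  ] [ lambda ] = [ b ]

Solving the linear system:
  x*      = (-0.703, 0.3267, -2.7822)
  lambda* = (-11.6832, -4.2178)
  f(x*)   = 76.7673

x* = (-0.703, 0.3267, -2.7822), lambda* = (-11.6832, -4.2178)


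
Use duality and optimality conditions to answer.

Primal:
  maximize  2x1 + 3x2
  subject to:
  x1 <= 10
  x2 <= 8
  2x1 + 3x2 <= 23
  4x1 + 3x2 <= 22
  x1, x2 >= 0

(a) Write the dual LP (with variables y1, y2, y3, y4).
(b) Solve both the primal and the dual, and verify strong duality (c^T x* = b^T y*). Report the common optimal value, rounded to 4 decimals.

The standard primal-dual pair for 'max c^T x s.t. A x <= b, x >= 0' is:
  Dual:  min b^T y  s.t.  A^T y >= c,  y >= 0.

So the dual LP is:
  minimize  10y1 + 8y2 + 23y3 + 22y4
  subject to:
    y1 + 2y3 + 4y4 >= 2
    y2 + 3y3 + 3y4 >= 3
    y1, y2, y3, y4 >= 0

Solving the primal: x* = (0, 7.3333).
  primal value c^T x* = 22.
Solving the dual: y* = (0, 0, 0, 1).
  dual value b^T y* = 22.
Strong duality: c^T x* = b^T y*. Confirmed.

22


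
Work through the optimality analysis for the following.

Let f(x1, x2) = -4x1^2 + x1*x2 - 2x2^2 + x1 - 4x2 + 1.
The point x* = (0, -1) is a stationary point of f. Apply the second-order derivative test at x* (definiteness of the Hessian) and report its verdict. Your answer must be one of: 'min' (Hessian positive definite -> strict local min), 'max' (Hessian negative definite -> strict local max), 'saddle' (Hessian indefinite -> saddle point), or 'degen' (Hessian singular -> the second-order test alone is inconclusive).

Compute the Hessian H = grad^2 f:
  H = [[-8, 1], [1, -4]]
Verify stationarity: grad f(x*) = H x* + g = (0, 0).
Eigenvalues of H: -8.2361, -3.7639.
Both eigenvalues < 0, so H is negative definite -> x* is a strict local max.

max


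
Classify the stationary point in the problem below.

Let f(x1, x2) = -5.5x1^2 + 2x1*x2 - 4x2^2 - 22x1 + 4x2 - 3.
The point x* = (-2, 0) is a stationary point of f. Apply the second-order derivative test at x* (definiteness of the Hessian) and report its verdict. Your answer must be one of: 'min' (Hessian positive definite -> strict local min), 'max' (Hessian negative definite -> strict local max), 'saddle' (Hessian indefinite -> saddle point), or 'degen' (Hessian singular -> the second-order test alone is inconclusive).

Compute the Hessian H = grad^2 f:
  H = [[-11, 2], [2, -8]]
Verify stationarity: grad f(x*) = H x* + g = (0, 0).
Eigenvalues of H: -12, -7.
Both eigenvalues < 0, so H is negative definite -> x* is a strict local max.

max


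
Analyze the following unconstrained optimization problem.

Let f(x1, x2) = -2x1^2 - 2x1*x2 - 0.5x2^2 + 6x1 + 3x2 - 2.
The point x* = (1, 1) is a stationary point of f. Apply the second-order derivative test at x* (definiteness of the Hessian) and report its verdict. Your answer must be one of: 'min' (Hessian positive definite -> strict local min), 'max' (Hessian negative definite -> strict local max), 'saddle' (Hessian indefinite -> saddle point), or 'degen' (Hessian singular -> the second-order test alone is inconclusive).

Compute the Hessian H = grad^2 f:
  H = [[-4, -2], [-2, -1]]
Verify stationarity: grad f(x*) = H x* + g = (0, 0).
Eigenvalues of H: -5, 0.
H has a zero eigenvalue (singular; negative semidefinite but not definite), so H is neither positive definite, negative definite, nor indefinite. The second-order test alone is inconclusive -> degen.
(Indeed, f is constant along the null direction of H through x*, so x* is not a strict local extremum.)

degen


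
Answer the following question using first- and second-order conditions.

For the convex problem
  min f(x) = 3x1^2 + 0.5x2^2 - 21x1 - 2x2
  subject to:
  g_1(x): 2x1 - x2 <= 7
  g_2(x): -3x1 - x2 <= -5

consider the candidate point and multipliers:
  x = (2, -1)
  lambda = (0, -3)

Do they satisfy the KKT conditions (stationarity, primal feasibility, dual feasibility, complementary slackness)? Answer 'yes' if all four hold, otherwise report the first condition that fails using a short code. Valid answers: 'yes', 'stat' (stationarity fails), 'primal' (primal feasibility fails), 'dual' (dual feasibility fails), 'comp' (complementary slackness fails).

Gradient of f: grad f(x) = Q x + c = (-9, -3)
Constraint values g_i(x) = a_i^T x - b_i:
  g_1((2, -1)) = -2
  g_2((2, -1)) = 0
Stationarity residual: grad f(x) + sum_i lambda_i a_i = (0, 0)
  -> stationarity OK
Primal feasibility (all g_i <= 0): OK
Dual feasibility (all lambda_i >= 0): FAILS
Complementary slackness (lambda_i * g_i(x) = 0 for all i): OK

Verdict: the first failing condition is dual_feasibility -> dual.

dual


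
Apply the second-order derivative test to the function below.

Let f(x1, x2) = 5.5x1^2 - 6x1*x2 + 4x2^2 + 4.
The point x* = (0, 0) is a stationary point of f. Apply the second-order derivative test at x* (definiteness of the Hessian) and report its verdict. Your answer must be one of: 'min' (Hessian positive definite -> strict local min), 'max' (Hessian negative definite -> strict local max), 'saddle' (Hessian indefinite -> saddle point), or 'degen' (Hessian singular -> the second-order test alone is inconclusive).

Compute the Hessian H = grad^2 f:
  H = [[11, -6], [-6, 8]]
Verify stationarity: grad f(x*) = H x* + g = (0, 0).
Eigenvalues of H: 3.3153, 15.6847.
Both eigenvalues > 0, so H is positive definite -> x* is a strict local min.

min


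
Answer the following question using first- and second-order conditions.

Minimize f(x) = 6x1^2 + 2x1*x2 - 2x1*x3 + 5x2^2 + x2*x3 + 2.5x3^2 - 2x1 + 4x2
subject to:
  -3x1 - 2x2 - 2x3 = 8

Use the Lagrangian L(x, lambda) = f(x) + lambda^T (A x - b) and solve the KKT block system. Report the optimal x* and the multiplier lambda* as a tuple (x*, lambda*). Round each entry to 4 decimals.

Form the Lagrangian:
  L(x, lambda) = (1/2) x^T Q x + c^T x + lambda^T (A x - b)
Stationarity (grad_x L = 0): Q x + c + A^T lambda = 0.
Primal feasibility: A x = b.

This gives the KKT block system:
  [ Q   A^T ] [ x     ]   [-c ]
  [ A    0  ] [ lambda ] = [ b ]

Solving the linear system:
  x*      = (-0.9563, -0.8029, -1.7627)
  lambda* = (-3.8519)
  f(x*)   = 14.7583

x* = (-0.9563, -0.8029, -1.7627), lambda* = (-3.8519)


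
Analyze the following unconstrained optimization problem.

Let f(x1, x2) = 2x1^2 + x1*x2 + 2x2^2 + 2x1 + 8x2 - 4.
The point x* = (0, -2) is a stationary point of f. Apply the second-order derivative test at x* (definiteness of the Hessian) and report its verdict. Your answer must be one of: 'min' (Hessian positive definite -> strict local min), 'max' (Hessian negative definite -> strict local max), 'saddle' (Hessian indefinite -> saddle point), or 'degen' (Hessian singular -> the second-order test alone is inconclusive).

Compute the Hessian H = grad^2 f:
  H = [[4, 1], [1, 4]]
Verify stationarity: grad f(x*) = H x* + g = (0, 0).
Eigenvalues of H: 3, 5.
Both eigenvalues > 0, so H is positive definite -> x* is a strict local min.

min


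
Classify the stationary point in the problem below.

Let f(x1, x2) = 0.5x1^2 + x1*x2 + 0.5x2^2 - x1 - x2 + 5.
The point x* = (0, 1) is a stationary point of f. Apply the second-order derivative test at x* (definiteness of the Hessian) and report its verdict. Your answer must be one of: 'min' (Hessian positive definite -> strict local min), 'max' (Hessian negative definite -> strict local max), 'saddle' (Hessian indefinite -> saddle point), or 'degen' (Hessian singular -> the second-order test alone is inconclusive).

Compute the Hessian H = grad^2 f:
  H = [[1, 1], [1, 1]]
Verify stationarity: grad f(x*) = H x* + g = (0, 0).
Eigenvalues of H: 0, 2.
H has a zero eigenvalue (singular; positive semidefinite but not definite), so H is neither positive definite, negative definite, nor indefinite. The second-order test alone is inconclusive -> degen.
(Indeed, f is constant along the null direction of H through x*, so x* is not a strict local extremum.)

degen


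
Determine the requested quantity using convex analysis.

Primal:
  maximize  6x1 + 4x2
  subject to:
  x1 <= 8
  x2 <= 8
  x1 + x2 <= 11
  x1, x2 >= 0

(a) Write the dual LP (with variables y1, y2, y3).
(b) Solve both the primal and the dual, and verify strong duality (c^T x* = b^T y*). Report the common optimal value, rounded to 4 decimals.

The standard primal-dual pair for 'max c^T x s.t. A x <= b, x >= 0' is:
  Dual:  min b^T y  s.t.  A^T y >= c,  y >= 0.

So the dual LP is:
  minimize  8y1 + 8y2 + 11y3
  subject to:
    y1 + y3 >= 6
    y2 + y3 >= 4
    y1, y2, y3 >= 0

Solving the primal: x* = (8, 3).
  primal value c^T x* = 60.
Solving the dual: y* = (2, 0, 4).
  dual value b^T y* = 60.
Strong duality: c^T x* = b^T y*. Confirmed.

60
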